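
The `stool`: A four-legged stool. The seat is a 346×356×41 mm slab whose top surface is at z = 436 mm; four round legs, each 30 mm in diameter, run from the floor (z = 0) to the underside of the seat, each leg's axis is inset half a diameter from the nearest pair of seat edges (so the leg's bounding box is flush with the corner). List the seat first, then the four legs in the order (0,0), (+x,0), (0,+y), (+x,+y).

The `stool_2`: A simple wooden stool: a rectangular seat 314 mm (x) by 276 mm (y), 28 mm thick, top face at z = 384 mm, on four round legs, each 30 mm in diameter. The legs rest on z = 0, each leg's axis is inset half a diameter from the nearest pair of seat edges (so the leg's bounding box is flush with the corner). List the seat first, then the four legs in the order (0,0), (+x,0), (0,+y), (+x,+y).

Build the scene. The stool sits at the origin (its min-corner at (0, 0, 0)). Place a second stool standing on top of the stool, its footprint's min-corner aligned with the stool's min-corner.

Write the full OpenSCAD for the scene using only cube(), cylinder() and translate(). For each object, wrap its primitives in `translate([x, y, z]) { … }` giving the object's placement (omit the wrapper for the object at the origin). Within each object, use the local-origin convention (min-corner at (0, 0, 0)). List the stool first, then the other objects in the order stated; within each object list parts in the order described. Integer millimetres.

translate([0, 0, 395]) cube([346, 356, 41]);
translate([15, 15, 0]) cylinder(h = 395, r = 15);
translate([331, 15, 0]) cylinder(h = 395, r = 15);
translate([15, 341, 0]) cylinder(h = 395, r = 15);
translate([331, 341, 0]) cylinder(h = 395, r = 15);
translate([0, 0, 436]) {
  translate([0, 0, 356]) cube([314, 276, 28]);
  translate([15, 15, 0]) cylinder(h = 356, r = 15);
  translate([299, 15, 0]) cylinder(h = 356, r = 15);
  translate([15, 261, 0]) cylinder(h = 356, r = 15);
  translate([299, 261, 0]) cylinder(h = 356, r = 15);
}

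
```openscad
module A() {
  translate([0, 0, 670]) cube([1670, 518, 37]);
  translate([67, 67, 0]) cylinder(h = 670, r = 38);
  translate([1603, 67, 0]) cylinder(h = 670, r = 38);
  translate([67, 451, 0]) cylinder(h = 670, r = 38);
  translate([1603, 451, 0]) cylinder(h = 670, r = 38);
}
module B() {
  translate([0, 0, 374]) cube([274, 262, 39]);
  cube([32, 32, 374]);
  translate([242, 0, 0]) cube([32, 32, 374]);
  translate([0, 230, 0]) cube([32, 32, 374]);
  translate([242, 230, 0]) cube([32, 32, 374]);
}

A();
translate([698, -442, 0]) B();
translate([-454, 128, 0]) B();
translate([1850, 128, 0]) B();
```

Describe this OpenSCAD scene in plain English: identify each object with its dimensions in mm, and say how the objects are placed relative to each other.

A is a table: top 1670 mm (x) × 518 mm (y), 37 mm thick, upper face at z = 707 mm, on four round legs of 76 mm diameter, each leg's bounding box inset 29 mm from the nearest pair of top edges, running from z = 0 to the bottom of the top.

B is a four-legged stool. The seat is a 274×262×39 mm slab whose top surface is at z = 413 mm; four square legs, each 32×32 mm in cross-section, run from the floor (z = 0) to the underside of the seat, each flush with a corner of the seat.

Three stools sit around the table at the −y, −x, +x sides.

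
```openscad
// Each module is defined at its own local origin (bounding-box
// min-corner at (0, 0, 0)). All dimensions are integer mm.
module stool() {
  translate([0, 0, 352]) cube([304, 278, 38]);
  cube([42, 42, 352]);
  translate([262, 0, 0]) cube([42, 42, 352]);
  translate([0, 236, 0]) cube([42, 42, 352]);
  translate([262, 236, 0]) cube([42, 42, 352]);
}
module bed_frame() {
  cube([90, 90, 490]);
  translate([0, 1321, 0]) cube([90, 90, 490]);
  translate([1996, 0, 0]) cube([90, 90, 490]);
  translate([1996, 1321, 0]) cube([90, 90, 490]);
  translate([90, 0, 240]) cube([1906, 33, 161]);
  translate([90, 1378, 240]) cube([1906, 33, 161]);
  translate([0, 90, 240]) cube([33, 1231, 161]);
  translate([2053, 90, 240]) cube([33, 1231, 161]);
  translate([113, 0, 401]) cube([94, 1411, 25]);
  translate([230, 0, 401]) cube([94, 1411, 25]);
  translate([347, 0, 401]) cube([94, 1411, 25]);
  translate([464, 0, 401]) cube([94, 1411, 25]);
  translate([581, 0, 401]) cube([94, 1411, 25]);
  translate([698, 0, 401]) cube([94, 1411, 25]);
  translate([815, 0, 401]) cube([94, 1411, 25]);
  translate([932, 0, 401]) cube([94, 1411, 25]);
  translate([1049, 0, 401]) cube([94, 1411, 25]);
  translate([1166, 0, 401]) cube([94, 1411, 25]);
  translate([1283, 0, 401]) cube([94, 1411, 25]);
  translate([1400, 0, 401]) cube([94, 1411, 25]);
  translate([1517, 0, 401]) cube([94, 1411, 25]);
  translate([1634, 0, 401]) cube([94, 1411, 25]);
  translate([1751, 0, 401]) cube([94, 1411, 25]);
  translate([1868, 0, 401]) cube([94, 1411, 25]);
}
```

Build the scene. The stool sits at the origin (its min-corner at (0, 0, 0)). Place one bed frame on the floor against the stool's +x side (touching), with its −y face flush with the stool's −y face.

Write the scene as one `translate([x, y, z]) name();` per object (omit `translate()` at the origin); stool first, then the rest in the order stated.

stool();
translate([304, 0, 0]) bed_frame();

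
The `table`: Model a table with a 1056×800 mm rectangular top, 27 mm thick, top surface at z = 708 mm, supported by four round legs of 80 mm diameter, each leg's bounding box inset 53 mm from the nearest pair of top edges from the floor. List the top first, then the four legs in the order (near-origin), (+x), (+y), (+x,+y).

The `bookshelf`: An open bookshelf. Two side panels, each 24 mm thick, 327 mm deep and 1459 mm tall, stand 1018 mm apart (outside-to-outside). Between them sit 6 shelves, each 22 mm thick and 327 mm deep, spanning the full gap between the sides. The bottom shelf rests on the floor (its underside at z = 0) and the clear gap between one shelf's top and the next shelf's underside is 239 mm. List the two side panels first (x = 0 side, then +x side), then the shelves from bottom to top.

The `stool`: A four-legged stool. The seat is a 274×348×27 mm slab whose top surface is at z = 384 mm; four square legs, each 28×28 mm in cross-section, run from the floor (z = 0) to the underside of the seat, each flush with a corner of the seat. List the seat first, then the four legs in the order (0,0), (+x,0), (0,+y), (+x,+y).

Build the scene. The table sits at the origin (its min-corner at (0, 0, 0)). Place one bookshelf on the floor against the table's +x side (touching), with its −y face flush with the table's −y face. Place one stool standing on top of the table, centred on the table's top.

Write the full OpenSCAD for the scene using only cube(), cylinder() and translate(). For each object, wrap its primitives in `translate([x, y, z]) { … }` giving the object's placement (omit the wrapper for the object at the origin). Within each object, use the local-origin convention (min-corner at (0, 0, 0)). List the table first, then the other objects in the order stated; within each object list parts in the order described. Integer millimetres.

translate([0, 0, 681]) cube([1056, 800, 27]);
translate([93, 93, 0]) cylinder(h = 681, r = 40);
translate([963, 93, 0]) cylinder(h = 681, r = 40);
translate([93, 707, 0]) cylinder(h = 681, r = 40);
translate([963, 707, 0]) cylinder(h = 681, r = 40);
translate([1056, 0, 0]) {
  cube([24, 327, 1459]);
  translate([994, 0, 0]) cube([24, 327, 1459]);
  translate([24, 0, 0]) cube([970, 327, 22]);
  translate([24, 0, 261]) cube([970, 327, 22]);
  translate([24, 0, 522]) cube([970, 327, 22]);
  translate([24, 0, 783]) cube([970, 327, 22]);
  translate([24, 0, 1044]) cube([970, 327, 22]);
  translate([24, 0, 1305]) cube([970, 327, 22]);
}
translate([391, 226, 708]) {
  translate([0, 0, 357]) cube([274, 348, 27]);
  cube([28, 28, 357]);
  translate([246, 0, 0]) cube([28, 28, 357]);
  translate([0, 320, 0]) cube([28, 28, 357]);
  translate([246, 320, 0]) cube([28, 28, 357]);
}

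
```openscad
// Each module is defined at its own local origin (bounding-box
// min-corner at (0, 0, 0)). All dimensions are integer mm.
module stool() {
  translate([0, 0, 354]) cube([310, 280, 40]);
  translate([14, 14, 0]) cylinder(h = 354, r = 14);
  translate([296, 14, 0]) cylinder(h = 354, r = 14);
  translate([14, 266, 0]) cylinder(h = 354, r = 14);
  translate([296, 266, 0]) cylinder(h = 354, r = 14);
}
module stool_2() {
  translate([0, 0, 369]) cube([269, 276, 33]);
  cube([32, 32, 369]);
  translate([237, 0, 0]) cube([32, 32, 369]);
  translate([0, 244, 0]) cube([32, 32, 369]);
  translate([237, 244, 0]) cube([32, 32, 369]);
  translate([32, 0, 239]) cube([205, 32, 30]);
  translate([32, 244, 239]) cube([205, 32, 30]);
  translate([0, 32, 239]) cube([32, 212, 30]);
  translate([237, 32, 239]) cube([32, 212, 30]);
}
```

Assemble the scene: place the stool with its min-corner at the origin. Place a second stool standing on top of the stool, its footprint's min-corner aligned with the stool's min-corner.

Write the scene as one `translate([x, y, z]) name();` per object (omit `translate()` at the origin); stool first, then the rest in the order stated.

stool();
translate([0, 0, 394]) stool_2();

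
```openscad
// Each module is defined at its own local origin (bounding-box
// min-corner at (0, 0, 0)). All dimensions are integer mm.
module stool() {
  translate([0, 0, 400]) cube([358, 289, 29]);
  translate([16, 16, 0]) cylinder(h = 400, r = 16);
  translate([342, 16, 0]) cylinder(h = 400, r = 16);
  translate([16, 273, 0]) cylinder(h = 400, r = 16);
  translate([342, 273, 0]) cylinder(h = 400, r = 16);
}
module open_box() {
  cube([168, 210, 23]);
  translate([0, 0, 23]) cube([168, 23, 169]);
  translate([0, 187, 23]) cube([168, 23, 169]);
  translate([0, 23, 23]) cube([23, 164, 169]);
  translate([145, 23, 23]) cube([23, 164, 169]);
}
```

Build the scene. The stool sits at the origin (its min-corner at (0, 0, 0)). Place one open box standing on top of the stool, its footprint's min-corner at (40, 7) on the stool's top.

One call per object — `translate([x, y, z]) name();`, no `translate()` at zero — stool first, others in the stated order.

stool();
translate([40, 7, 429]) open_box();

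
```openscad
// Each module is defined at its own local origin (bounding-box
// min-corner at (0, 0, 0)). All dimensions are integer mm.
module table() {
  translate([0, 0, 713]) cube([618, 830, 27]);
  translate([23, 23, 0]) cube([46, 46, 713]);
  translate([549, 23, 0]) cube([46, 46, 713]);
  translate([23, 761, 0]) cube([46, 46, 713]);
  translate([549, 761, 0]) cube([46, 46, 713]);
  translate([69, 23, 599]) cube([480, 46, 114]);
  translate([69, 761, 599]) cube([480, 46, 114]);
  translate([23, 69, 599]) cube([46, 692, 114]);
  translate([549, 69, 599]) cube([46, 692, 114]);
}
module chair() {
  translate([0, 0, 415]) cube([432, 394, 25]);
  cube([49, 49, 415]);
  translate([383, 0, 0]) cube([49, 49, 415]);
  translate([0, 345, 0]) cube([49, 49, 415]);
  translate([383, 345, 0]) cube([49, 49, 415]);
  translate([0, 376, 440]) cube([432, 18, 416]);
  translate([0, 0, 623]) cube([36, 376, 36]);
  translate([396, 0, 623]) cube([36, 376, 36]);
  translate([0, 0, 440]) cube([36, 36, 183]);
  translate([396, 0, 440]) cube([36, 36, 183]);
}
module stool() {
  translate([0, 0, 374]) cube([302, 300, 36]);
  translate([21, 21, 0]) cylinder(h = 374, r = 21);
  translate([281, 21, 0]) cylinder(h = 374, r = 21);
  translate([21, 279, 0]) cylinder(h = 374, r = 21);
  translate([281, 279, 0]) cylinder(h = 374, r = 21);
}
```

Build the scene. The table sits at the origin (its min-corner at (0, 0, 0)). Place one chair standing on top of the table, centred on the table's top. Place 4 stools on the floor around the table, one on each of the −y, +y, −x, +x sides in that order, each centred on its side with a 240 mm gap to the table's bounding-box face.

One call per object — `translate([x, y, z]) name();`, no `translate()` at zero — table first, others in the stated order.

table();
translate([93, 218, 740]) chair();
translate([158, -540, 0]) stool();
translate([158, 1070, 0]) stool();
translate([-542, 265, 0]) stool();
translate([858, 265, 0]) stool();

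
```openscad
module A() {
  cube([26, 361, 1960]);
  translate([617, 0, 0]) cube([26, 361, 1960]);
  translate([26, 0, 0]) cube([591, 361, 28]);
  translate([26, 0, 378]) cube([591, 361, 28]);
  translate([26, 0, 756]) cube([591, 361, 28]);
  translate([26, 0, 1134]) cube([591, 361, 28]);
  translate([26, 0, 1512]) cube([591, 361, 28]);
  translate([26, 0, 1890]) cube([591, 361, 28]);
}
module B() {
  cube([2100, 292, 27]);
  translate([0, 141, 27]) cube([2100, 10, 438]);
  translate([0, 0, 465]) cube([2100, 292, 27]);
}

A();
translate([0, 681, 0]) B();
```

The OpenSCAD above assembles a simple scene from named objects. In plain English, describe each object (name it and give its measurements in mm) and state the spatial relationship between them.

A is a bookshelf 643 mm wide overall, 361 mm deep and 1960 mm tall. The two sides are 26 mm thick vertical panels. 6 horizontal shelves of 28 mm thickness span between the inner faces of the sides; the lowest shelf sits on the floor and shelves are stacked with a clear vertical gap of 350 mm between each pair.

B is an I-beam lying along x, 2100 mm long. Overall section height 492 mm. Two flanges 292 mm wide (y) and 27 mm thick, one on the floor and one at the top; a web 10 mm thick runs between them, centred on the flange width.

The I-beam is on the floor beside the bookshelf on its +y side.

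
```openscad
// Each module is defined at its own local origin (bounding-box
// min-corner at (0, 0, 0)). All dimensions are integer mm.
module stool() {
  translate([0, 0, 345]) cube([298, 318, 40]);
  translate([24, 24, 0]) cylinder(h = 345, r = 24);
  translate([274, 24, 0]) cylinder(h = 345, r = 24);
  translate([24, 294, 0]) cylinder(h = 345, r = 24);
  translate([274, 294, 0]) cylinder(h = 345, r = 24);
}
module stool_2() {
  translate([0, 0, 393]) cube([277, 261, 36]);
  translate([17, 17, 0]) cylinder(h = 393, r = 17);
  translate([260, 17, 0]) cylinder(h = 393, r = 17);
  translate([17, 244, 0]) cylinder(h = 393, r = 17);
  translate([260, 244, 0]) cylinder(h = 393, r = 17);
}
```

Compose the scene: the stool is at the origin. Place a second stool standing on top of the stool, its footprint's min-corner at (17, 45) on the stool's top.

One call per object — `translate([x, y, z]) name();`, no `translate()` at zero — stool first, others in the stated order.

stool();
translate([17, 45, 385]) stool_2();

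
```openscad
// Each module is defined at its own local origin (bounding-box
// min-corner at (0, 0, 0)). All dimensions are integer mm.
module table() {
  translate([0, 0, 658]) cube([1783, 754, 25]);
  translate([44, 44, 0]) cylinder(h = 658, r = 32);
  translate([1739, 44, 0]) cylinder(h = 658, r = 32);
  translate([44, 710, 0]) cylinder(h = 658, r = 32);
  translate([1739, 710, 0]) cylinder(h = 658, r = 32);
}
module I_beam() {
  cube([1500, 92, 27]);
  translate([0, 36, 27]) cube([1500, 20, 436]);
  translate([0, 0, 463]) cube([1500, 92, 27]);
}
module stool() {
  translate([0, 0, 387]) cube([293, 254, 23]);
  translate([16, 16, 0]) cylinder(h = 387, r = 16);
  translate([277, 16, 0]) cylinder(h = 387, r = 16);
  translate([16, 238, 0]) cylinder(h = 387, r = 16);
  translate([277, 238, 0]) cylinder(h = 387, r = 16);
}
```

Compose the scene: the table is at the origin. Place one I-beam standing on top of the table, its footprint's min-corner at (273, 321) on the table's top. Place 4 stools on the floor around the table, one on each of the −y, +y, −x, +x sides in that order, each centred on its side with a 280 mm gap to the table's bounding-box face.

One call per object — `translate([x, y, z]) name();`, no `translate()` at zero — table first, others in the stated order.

table();
translate([273, 321, 683]) I_beam();
translate([745, -534, 0]) stool();
translate([745, 1034, 0]) stool();
translate([-573, 250, 0]) stool();
translate([2063, 250, 0]) stool();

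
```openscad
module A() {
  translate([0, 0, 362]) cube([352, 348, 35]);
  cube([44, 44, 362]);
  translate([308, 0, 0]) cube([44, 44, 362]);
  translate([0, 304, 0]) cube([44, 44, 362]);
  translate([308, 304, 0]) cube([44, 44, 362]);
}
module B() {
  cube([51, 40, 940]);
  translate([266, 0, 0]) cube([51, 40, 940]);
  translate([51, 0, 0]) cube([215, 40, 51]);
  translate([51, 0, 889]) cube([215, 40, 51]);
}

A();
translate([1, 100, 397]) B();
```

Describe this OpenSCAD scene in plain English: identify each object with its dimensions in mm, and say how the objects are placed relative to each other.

A is a four-legged stool. The seat is a 352×348×35 mm slab whose top surface is at z = 397 mm; four square legs, each 44×44 mm in cross-section, run from the floor (z = 0) to the underside of the seat, each flush with a corner of the seat.

B is a picture frame with a 215×838 mm rectangular opening (x by z) and a uniform 51 mm border on every side. Frame depth is 40 mm along y. It is built from two vertical stiles running the full outside height and two horizontal rails spanning the gap between the stiles.

The picture frame is on top of the stool.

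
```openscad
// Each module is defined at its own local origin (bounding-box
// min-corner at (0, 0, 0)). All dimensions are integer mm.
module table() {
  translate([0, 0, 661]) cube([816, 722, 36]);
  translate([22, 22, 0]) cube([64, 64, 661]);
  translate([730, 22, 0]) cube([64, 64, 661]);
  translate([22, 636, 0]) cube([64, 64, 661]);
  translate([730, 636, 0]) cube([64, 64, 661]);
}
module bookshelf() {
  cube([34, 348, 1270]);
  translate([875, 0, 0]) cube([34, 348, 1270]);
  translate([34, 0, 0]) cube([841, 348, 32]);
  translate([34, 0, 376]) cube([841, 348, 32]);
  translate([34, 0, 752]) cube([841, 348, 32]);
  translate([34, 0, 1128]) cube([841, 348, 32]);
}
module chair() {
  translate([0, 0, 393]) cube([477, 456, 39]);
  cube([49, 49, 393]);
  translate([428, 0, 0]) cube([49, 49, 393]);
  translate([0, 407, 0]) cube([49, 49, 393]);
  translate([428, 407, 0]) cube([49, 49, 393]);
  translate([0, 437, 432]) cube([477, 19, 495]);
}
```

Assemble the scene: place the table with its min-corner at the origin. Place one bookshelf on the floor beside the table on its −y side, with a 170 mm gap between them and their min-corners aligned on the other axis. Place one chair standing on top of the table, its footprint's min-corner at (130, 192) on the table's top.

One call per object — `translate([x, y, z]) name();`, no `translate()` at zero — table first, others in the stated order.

table();
translate([0, -518, 0]) bookshelf();
translate([130, 192, 697]) chair();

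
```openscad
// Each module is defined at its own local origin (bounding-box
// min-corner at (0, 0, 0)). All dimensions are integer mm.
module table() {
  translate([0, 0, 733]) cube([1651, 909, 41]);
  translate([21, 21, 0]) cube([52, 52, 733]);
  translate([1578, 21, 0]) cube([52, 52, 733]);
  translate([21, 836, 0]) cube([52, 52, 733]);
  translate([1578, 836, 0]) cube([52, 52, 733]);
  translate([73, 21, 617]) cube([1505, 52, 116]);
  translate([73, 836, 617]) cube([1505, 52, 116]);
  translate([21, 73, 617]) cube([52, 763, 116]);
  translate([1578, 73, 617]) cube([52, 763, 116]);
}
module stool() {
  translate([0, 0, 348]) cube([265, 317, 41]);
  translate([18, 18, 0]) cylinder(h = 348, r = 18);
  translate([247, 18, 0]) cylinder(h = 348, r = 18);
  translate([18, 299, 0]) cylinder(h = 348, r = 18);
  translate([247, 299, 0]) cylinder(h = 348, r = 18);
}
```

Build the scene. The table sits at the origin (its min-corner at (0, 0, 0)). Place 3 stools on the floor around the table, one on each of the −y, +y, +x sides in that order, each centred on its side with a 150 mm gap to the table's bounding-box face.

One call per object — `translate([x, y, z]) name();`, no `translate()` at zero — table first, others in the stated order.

table();
translate([693, -467, 0]) stool();
translate([693, 1059, 0]) stool();
translate([1801, 296, 0]) stool();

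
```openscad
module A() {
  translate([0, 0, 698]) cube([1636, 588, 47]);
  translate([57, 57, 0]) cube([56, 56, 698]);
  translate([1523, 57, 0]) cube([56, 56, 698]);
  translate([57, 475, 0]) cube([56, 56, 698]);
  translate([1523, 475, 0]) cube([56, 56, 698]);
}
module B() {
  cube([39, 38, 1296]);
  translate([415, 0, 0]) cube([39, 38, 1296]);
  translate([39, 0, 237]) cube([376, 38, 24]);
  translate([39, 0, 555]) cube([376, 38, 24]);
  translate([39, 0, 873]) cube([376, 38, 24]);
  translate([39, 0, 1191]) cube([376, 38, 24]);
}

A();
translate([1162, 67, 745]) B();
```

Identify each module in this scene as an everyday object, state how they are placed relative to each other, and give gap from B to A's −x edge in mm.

The ladder's min-x is at 1162; the table's min-x is 0; gap = 1162 mm.

A is a table. B is a ladder. The ladder is on top of the table. The gap from the ladder to the table's −x edge is 1162 mm.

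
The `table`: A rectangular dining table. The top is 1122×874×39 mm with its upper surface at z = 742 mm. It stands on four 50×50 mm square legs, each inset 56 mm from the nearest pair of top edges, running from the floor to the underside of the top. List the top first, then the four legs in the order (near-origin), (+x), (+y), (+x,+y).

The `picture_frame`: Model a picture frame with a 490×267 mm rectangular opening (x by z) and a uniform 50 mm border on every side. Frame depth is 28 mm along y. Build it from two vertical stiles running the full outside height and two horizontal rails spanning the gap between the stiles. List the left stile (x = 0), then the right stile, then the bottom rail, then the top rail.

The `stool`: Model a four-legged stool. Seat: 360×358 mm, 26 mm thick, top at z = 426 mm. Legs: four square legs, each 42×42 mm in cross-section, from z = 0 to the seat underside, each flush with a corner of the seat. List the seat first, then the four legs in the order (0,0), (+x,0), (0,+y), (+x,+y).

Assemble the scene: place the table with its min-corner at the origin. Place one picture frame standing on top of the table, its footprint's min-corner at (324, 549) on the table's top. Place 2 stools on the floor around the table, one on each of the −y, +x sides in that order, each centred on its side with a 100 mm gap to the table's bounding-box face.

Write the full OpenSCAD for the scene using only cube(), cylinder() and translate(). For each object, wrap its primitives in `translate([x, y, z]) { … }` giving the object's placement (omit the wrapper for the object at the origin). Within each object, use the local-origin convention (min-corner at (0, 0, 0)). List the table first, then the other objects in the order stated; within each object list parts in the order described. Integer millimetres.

translate([0, 0, 703]) cube([1122, 874, 39]);
translate([56, 56, 0]) cube([50, 50, 703]);
translate([1016, 56, 0]) cube([50, 50, 703]);
translate([56, 768, 0]) cube([50, 50, 703]);
translate([1016, 768, 0]) cube([50, 50, 703]);
translate([324, 549, 742]) {
  cube([50, 28, 367]);
  translate([540, 0, 0]) cube([50, 28, 367]);
  translate([50, 0, 0]) cube([490, 28, 50]);
  translate([50, 0, 317]) cube([490, 28, 50]);
}
translate([381, -458, 0]) {
  translate([0, 0, 400]) cube([360, 358, 26]);
  cube([42, 42, 400]);
  translate([318, 0, 0]) cube([42, 42, 400]);
  translate([0, 316, 0]) cube([42, 42, 400]);
  translate([318, 316, 0]) cube([42, 42, 400]);
}
translate([1222, 258, 0]) {
  translate([0, 0, 400]) cube([360, 358, 26]);
  cube([42, 42, 400]);
  translate([318, 0, 0]) cube([42, 42, 400]);
  translate([0, 316, 0]) cube([42, 42, 400]);
  translate([318, 316, 0]) cube([42, 42, 400]);
}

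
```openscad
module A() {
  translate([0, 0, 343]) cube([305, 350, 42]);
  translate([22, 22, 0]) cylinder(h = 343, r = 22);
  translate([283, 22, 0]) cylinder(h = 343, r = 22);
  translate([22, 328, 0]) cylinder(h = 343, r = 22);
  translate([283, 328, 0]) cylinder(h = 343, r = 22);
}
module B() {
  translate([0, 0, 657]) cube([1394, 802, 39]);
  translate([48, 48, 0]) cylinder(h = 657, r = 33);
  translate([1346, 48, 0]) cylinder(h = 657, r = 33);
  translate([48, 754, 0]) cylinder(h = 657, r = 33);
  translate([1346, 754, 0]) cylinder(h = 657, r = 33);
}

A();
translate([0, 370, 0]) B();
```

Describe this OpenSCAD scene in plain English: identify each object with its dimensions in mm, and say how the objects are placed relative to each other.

A is a simple wooden stool: a rectangular seat 305 mm (x) by 350 mm (y), 42 mm thick, top face at z = 385 mm, on four round legs, each 44 mm in diameter. The legs rest on z = 0, each leg's axis is inset half a diameter from the nearest pair of seat edges (so the leg's bounding box is flush with the corner).

B is a rectangular dining table. The top is 1394×802×39 mm with its upper surface at z = 696 mm. It stands on four round legs of 66 mm diameter, each leg's bounding box inset 15 mm from the nearest pair of top edges, running from the floor to the underside of the top.

The table is on the floor beside the stool on its +y side.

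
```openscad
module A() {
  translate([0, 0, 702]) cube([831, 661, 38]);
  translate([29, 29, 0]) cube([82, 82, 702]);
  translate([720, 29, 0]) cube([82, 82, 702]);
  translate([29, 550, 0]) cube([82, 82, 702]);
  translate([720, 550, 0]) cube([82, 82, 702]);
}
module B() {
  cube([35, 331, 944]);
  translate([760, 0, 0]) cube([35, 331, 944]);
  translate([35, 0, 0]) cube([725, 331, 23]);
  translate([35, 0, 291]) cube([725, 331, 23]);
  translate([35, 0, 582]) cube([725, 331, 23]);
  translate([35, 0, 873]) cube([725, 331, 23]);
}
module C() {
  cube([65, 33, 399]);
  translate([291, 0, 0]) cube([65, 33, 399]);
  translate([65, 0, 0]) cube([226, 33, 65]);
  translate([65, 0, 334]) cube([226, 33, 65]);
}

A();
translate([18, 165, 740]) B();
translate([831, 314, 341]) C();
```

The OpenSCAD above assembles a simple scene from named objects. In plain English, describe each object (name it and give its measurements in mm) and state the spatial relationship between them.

A is a rectangular dining table. The top is 831×661×38 mm with its upper surface at z = 740 mm. It stands on four 82×82 mm square legs, each inset 29 mm from the nearest pair of top edges, running from the floor to the underside of the top.

B is an open bookshelf. Two side panels, each 35 mm thick, 331 mm deep and 944 mm tall, stand 795 mm apart (outside-to-outside). Between them sit 4 shelves, each 23 mm thick and 331 mm deep, spanning the full gap between the sides. The bottom shelf rests on the floor (its underside at z = 0) and the clear gap between one shelf's top and the next shelf's underside is 268 mm.

C is a picture frame with a 226×269 mm rectangular opening (x by z) and a uniform 65 mm border on every side. Frame depth is 33 mm along y. It is built from two vertical stiles running the full outside height and two horizontal rails spanning the gap between the stiles.

The bookshelf is on top of the table, centred. The picture frame is beside the table with their tops flush at z = 740.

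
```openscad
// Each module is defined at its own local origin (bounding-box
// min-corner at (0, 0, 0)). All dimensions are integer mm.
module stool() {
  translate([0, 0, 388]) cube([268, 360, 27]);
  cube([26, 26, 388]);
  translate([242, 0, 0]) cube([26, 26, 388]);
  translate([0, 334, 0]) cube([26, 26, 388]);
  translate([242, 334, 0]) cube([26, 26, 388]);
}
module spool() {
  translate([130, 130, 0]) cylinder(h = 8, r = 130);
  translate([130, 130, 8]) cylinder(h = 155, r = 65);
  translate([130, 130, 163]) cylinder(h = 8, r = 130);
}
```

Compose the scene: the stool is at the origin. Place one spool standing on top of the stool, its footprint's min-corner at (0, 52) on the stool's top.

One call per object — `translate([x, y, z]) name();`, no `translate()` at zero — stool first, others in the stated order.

stool();
translate([0, 52, 415]) spool();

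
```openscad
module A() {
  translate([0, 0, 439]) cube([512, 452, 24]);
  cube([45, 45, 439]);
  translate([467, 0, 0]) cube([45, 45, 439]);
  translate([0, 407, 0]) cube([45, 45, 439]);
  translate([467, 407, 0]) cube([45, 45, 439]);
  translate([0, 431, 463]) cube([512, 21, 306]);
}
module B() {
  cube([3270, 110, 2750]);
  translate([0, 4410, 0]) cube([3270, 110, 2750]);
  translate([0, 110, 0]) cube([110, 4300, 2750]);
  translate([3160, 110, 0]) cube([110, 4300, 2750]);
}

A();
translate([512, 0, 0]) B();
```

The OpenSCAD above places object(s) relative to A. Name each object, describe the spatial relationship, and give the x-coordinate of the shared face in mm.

The chair's +x face and the house frame's −x face are both at x = 512 mm.

A is a chair. B is a house frame. The house frame is against the chair's +x side, with their −y faces flush. The x-coordinate of the shared face is 512 mm.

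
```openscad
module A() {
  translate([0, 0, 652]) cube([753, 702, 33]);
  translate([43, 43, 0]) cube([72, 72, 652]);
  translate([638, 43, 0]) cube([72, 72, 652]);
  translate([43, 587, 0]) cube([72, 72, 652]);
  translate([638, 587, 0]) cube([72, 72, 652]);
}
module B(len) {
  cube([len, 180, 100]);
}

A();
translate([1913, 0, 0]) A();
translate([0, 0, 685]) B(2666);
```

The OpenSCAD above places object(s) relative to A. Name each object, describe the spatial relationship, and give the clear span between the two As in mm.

Second table starts at x = 1913; first ends at x = 753; clear span = 1913 − 753 = 1160 mm.

A is a table. B is a beam. A beam spans the tops of two tables. The clear span between the two tables is 1160 mm.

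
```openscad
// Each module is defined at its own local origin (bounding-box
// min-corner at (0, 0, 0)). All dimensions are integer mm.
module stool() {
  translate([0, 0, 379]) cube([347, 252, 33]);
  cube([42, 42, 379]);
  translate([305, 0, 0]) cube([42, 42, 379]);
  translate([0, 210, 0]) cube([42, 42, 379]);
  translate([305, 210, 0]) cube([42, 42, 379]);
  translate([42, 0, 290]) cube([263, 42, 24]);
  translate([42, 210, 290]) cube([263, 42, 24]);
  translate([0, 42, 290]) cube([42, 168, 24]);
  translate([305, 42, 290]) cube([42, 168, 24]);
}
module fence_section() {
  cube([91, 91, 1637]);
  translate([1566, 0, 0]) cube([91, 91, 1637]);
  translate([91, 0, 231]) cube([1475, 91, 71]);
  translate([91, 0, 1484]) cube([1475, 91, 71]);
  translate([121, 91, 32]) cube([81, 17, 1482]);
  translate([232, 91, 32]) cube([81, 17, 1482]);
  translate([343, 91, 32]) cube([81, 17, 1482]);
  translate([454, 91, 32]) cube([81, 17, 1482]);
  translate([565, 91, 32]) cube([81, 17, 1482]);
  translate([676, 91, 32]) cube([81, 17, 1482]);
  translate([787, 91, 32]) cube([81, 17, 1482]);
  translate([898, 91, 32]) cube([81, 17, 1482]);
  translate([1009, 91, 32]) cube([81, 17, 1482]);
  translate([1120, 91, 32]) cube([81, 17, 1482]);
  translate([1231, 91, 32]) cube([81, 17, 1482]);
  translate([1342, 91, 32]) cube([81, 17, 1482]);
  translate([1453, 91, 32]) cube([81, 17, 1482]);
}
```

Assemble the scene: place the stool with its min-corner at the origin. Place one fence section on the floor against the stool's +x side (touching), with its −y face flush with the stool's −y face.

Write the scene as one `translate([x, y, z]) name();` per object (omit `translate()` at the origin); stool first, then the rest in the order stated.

stool();
translate([347, 0, 0]) fence_section();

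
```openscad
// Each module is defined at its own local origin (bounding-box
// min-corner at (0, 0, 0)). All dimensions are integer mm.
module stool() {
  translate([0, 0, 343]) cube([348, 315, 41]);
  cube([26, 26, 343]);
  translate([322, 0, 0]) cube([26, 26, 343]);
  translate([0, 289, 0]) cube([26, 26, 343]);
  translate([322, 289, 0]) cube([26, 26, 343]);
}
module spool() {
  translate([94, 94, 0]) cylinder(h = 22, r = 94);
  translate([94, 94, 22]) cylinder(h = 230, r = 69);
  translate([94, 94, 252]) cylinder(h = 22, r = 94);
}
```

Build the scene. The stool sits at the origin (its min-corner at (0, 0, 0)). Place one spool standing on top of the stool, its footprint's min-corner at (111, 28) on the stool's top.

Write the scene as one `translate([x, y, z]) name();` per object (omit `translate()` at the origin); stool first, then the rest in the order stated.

stool();
translate([111, 28, 384]) spool();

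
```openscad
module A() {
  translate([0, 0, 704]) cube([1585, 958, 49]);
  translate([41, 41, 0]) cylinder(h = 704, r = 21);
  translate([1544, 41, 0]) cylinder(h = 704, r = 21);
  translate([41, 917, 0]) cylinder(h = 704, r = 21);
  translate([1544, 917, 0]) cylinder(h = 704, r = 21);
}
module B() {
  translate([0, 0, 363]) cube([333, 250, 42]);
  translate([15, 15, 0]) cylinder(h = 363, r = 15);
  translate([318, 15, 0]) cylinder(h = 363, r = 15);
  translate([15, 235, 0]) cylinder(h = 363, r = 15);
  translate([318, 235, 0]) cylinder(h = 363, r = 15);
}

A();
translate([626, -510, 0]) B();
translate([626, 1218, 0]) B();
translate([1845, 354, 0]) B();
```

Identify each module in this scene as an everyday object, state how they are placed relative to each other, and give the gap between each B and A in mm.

Each stool's nearest face is 260 mm from the table's bounding box.

A is a table. B is a stool. Three stools sit around the table at the −y, +y, +x sides. The gap between each stool and the table is 260 mm.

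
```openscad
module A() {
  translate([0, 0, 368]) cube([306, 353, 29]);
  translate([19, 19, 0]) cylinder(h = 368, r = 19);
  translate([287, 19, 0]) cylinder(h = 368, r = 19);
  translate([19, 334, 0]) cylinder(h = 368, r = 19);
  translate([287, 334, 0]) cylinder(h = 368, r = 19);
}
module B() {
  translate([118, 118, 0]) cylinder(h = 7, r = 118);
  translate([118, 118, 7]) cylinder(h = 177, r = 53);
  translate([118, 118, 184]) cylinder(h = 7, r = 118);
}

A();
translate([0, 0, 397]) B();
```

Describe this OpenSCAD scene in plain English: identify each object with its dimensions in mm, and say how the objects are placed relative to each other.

A is a four-legged stool. The seat is a 306×353×29 mm slab whose top surface is at z = 397 mm; four round legs, each 38 mm in diameter, run from the floor (z = 0) to the underside of the seat, each leg's axis is inset half a diameter from the nearest pair of seat edges (so the leg's bounding box is flush with the corner).

B is a spool: two coaxial disc flanges of radius 118 mm and thickness 7 mm, joined by a core cylinder of radius 53 mm and height 177 mm. The lower flange rests on z = 0 and the three cylinders share a vertical axis.

The spool is on top of the stool.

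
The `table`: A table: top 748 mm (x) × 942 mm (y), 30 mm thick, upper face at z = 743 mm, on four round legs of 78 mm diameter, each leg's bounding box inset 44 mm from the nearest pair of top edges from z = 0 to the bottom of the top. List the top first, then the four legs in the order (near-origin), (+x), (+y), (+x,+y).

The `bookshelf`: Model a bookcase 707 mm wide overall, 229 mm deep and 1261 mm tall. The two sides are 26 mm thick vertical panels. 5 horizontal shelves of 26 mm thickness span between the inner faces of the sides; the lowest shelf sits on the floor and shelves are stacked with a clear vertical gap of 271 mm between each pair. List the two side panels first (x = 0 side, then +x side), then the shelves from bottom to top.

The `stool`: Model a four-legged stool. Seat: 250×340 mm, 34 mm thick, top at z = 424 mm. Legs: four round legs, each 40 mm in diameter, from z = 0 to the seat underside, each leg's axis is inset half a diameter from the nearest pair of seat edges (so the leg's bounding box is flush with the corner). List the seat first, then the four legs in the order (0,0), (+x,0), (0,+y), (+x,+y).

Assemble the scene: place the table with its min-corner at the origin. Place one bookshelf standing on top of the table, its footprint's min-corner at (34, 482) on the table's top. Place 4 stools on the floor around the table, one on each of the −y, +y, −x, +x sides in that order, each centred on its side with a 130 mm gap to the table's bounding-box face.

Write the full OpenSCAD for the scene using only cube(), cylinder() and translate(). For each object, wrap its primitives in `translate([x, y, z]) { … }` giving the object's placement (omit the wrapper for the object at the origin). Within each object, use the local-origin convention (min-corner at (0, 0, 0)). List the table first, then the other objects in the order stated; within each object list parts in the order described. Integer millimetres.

translate([0, 0, 713]) cube([748, 942, 30]);
translate([83, 83, 0]) cylinder(h = 713, r = 39);
translate([665, 83, 0]) cylinder(h = 713, r = 39);
translate([83, 859, 0]) cylinder(h = 713, r = 39);
translate([665, 859, 0]) cylinder(h = 713, r = 39);
translate([34, 482, 743]) {
  cube([26, 229, 1261]);
  translate([681, 0, 0]) cube([26, 229, 1261]);
  translate([26, 0, 0]) cube([655, 229, 26]);
  translate([26, 0, 297]) cube([655, 229, 26]);
  translate([26, 0, 594]) cube([655, 229, 26]);
  translate([26, 0, 891]) cube([655, 229, 26]);
  translate([26, 0, 1188]) cube([655, 229, 26]);
}
translate([249, -470, 0]) {
  translate([0, 0, 390]) cube([250, 340, 34]);
  translate([20, 20, 0]) cylinder(h = 390, r = 20);
  translate([230, 20, 0]) cylinder(h = 390, r = 20);
  translate([20, 320, 0]) cylinder(h = 390, r = 20);
  translate([230, 320, 0]) cylinder(h = 390, r = 20);
}
translate([249, 1072, 0]) {
  translate([0, 0, 390]) cube([250, 340, 34]);
  translate([20, 20, 0]) cylinder(h = 390, r = 20);
  translate([230, 20, 0]) cylinder(h = 390, r = 20);
  translate([20, 320, 0]) cylinder(h = 390, r = 20);
  translate([230, 320, 0]) cylinder(h = 390, r = 20);
}
translate([-380, 301, 0]) {
  translate([0, 0, 390]) cube([250, 340, 34]);
  translate([20, 20, 0]) cylinder(h = 390, r = 20);
  translate([230, 20, 0]) cylinder(h = 390, r = 20);
  translate([20, 320, 0]) cylinder(h = 390, r = 20);
  translate([230, 320, 0]) cylinder(h = 390, r = 20);
}
translate([878, 301, 0]) {
  translate([0, 0, 390]) cube([250, 340, 34]);
  translate([20, 20, 0]) cylinder(h = 390, r = 20);
  translate([230, 20, 0]) cylinder(h = 390, r = 20);
  translate([20, 320, 0]) cylinder(h = 390, r = 20);
  translate([230, 320, 0]) cylinder(h = 390, r = 20);
}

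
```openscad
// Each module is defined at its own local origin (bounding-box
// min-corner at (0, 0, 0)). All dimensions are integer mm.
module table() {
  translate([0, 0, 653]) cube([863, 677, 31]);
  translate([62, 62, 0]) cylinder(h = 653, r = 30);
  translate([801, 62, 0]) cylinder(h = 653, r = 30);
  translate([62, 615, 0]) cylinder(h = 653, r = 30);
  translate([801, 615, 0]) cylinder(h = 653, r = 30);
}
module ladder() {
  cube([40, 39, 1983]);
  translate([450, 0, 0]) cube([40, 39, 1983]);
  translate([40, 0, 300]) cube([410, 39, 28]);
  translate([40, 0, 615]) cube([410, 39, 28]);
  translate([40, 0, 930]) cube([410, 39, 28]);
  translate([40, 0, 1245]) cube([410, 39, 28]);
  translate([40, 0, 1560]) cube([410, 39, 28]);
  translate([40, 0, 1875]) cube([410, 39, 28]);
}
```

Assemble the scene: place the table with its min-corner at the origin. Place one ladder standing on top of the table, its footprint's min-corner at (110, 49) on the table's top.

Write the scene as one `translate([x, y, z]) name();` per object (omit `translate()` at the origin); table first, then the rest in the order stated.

table();
translate([110, 49, 684]) ladder();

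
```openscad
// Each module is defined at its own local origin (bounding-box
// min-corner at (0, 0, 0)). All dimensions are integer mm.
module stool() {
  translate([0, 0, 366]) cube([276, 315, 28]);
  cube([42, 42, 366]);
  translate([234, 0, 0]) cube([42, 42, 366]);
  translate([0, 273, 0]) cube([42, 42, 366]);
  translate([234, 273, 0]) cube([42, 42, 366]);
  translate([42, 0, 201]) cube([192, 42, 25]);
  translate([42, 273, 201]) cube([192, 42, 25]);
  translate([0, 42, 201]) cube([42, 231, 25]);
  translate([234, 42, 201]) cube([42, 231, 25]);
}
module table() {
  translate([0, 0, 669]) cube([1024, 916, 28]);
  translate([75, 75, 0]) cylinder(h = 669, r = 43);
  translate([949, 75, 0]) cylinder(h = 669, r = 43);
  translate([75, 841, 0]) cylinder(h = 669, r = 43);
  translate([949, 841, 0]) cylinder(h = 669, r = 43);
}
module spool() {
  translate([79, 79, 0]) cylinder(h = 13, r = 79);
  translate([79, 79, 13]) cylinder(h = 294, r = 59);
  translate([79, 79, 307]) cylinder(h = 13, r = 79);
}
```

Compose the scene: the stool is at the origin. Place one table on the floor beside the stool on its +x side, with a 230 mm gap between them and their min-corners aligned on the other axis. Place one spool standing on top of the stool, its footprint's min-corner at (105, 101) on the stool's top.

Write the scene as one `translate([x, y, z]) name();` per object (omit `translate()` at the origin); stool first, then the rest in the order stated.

stool();
translate([506, 0, 0]) table();
translate([105, 101, 394]) spool();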